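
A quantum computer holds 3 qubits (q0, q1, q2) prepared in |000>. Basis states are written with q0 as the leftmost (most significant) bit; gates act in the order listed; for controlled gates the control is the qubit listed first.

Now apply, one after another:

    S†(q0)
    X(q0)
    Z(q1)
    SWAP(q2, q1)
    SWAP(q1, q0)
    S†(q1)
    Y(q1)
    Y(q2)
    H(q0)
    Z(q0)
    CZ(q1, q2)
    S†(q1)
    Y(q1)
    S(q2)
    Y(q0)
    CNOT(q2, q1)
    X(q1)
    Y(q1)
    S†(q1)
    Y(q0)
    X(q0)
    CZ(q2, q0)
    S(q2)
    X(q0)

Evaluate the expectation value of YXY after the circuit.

The observable YXY averages to 0.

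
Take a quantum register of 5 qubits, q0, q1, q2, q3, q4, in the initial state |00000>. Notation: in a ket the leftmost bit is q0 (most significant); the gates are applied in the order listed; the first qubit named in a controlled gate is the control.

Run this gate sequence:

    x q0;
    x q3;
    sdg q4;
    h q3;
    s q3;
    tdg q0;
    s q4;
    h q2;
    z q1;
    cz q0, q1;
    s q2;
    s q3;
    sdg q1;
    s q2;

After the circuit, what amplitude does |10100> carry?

The final state's coefficient on |10100> equals exp(3*I*pi/4)/2.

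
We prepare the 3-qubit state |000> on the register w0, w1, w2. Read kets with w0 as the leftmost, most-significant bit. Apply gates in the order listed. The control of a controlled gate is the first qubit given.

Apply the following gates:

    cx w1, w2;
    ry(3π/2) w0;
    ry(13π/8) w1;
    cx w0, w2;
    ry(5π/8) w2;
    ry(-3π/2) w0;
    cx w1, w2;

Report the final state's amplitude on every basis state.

After the circuit, the state carries amplitude 1/4 - sqrt(4 - 2*sqrt(2))/8 on |000>, -sqrt(2*sqrt(2) + 4)/8 - 1/4 on |001>, sqrt(4 - 2*sqrt(2))/8 + 1/4 on |010>, 1/4 - sqrt(2*sqrt(2) + 4)/8 on |011>, -sqrt(2*sqrt(2) + 4)/8 - 1/4 on |100>, -1/4 + sqrt(4 - 2*sqrt(2))/8 on |101>, -1/4 + sqrt(2*sqrt(2) + 4)/8 on |110>, sqrt(4 - 2*sqrt(2))/8 + 1/4 on |111>.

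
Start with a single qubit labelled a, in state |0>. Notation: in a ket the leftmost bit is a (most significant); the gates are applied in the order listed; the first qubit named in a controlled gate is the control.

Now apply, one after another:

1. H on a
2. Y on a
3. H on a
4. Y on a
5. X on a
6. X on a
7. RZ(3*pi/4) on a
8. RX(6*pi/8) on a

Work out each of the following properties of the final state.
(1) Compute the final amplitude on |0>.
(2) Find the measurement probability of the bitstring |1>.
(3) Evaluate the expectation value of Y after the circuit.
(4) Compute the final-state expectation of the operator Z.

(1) The final state's coefficient on |0> equals sqrt(2 - sqrt(2))*exp(5*I*pi/8)/2.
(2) The probability of measuring |1> is sqrt(2)/4 + 1/2.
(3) The expectation value of Y is -sqrt(2)/2.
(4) In the final state, Z has expectation -sqrt(2)/2.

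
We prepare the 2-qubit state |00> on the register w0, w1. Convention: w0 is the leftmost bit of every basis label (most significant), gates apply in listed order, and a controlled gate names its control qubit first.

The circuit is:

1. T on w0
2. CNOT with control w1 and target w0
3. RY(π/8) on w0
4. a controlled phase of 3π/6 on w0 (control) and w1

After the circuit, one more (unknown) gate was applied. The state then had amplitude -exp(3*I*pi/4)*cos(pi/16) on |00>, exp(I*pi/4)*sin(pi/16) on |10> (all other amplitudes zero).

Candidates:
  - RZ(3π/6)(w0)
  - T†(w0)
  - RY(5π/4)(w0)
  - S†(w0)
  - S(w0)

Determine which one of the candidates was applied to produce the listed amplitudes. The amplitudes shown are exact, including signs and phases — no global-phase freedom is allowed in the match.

The unique candidate consistent with the amplitudes is RZ(3π/6)(w0).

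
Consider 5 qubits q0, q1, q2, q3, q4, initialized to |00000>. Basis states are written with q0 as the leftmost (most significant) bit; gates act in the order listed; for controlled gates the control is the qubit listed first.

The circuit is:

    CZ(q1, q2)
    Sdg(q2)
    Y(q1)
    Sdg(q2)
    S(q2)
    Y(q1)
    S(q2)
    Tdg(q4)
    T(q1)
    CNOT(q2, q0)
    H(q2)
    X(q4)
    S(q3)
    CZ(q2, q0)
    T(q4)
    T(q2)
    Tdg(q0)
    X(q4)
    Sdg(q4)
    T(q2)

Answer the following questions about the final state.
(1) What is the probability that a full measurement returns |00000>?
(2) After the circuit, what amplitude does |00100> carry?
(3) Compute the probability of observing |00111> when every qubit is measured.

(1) The probability of measuring |00000> is 1/2. Key observation: the block from step 2 through step 7 cancels to the identity and can be dropped.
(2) |00100> carries amplitude sqrt(2)*exp(3*I*pi/4)/2 in the final state.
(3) Outcome |00111> occurs with probability 0.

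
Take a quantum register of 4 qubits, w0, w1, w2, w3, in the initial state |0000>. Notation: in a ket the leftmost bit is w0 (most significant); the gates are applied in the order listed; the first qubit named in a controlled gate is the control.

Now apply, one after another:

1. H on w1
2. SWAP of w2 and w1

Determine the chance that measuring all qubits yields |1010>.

A full measurement returns |1010> with probability 0.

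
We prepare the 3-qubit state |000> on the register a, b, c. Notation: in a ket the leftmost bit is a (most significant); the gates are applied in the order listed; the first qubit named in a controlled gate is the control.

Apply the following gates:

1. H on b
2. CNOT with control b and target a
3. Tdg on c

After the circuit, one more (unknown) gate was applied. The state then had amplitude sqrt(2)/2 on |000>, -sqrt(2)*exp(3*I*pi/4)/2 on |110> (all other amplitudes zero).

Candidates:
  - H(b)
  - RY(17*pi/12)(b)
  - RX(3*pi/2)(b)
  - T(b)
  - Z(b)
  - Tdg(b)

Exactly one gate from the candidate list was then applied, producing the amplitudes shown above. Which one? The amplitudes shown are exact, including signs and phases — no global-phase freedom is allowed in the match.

The applied gate was Tdg(b).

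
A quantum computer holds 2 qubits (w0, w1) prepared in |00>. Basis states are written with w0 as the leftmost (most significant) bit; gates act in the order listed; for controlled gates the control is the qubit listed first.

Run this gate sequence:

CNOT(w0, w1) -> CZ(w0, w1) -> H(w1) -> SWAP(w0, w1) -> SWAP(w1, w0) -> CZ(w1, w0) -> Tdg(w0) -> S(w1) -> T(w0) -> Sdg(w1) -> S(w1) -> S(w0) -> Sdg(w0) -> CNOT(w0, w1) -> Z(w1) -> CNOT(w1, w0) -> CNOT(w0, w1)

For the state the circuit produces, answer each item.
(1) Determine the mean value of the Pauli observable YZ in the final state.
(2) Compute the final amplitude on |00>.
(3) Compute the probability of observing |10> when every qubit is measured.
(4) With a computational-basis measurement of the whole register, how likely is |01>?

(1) The expectation value of YZ is -1. Key observation: the block from step 12 through step 13 cancels to the identity and can be dropped.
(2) The amplitude on |00> is sqrt(2)/2.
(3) A full measurement returns |10> with probability 1/2.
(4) Outcome |01> occurs with probability 0.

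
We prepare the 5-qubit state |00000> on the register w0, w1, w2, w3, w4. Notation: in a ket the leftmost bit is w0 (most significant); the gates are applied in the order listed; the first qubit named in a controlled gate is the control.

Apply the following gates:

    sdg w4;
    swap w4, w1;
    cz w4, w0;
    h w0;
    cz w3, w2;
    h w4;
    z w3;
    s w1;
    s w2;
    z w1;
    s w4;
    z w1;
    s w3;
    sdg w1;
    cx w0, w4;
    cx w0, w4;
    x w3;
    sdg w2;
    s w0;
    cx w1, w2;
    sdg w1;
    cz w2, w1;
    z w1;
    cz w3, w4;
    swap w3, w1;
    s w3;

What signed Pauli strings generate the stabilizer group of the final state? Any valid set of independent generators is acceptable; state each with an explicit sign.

The final state is stabilized by the group generated by +YIIII, -IIIIY, -IZIII, +IIZII, +IIIZI; other independent generating sets are equally valid. Key observation: gates 15-16 undo each other exactly, leaving only the rest of the circuit to track.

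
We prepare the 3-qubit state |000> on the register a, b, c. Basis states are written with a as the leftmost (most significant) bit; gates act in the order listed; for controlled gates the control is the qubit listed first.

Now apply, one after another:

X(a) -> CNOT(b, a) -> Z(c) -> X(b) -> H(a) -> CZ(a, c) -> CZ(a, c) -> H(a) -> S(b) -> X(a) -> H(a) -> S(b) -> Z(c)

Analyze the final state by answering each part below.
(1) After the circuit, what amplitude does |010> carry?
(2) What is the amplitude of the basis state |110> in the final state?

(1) The amplitude on |010> is -sqrt(2)/2. Key observation: the block from step 5 through step 8 cancels to the identity and can be dropped.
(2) The amplitude on |110> is -sqrt(2)/2.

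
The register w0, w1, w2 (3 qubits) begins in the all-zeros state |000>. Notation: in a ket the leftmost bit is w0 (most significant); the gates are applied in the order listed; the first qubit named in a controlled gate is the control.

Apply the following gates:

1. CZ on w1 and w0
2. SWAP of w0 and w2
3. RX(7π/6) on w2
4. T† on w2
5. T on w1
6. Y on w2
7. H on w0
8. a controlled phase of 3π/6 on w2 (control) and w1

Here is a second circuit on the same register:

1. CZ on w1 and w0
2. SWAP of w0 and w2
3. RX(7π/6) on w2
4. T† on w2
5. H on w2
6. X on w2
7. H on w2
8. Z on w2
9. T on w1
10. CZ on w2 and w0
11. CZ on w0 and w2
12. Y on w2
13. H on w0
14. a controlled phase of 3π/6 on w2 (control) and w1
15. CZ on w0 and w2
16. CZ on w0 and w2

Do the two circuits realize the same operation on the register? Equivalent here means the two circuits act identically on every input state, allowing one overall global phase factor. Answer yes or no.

Yes, they are equivalent — the unitaries differ by at most a global phase.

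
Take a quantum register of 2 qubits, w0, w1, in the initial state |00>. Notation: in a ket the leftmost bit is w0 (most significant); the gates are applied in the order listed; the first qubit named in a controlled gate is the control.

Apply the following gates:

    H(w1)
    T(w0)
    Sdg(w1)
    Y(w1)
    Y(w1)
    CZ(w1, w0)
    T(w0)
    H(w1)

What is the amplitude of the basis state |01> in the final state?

The final state's coefficient on |01> equals 1/2 + I/2.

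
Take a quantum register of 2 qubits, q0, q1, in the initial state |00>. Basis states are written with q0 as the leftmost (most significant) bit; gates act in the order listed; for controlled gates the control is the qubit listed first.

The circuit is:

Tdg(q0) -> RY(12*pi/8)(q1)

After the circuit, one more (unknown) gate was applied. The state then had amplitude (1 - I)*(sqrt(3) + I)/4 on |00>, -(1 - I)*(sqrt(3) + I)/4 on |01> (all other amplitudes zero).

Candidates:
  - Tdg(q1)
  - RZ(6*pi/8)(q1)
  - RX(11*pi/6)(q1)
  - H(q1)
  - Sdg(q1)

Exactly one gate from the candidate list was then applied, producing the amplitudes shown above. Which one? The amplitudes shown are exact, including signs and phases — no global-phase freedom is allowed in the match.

The applied gate was RX(11*pi/6)(q1).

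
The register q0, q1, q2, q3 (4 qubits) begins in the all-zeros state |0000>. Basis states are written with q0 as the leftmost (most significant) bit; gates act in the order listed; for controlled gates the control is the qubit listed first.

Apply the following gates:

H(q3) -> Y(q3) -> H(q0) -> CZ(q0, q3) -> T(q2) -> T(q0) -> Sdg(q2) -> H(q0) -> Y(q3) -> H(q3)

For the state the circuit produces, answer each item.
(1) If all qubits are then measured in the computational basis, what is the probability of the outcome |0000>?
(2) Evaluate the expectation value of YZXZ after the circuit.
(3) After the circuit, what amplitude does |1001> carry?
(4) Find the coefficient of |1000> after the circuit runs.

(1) The probability of measuring |0000> is 1/4.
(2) The expectation value of YZXZ is 0.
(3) The final state's coefficient on |1001> equals exp(I*pi/4)/2.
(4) The final state's coefficient on |1000> equals 1/2.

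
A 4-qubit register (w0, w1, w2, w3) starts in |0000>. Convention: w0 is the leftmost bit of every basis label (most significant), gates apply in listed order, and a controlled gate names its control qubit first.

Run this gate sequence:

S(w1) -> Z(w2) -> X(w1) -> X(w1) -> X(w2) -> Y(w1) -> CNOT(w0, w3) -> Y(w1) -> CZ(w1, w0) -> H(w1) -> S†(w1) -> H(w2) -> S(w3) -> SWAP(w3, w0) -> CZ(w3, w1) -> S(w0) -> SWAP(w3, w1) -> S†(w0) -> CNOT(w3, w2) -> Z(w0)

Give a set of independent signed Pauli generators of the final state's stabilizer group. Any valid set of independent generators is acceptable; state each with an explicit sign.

One valid set of independent stabilizer generators is -IIXI, +IIIY, +ZIII, +IZII (any independent generating set of the same group is equally correct).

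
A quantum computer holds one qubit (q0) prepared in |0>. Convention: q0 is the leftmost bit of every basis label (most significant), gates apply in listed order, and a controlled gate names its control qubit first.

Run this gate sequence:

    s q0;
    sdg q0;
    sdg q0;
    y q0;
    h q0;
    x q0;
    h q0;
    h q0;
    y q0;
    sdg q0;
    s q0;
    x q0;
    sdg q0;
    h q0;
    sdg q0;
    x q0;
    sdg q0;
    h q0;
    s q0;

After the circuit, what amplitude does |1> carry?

The final state's coefficient on |1> equals sqrt(2)*I/2.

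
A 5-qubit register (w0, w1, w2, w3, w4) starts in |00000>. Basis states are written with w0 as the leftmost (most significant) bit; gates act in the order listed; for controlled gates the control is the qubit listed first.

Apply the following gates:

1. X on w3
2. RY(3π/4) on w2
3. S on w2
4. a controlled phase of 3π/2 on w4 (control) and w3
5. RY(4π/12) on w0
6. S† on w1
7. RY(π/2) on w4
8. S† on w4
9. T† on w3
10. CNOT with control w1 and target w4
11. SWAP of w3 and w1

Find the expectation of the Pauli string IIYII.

The observable IIYII averages to sqrt(2)/2.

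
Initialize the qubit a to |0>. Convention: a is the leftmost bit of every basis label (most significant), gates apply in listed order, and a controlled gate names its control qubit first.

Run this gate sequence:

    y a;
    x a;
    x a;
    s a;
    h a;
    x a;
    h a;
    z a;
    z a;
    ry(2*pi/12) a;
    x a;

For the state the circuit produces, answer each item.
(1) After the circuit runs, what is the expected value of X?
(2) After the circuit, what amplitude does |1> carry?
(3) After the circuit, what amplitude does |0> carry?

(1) In the final state, X has expectation -1/2. Key observation: steps 5-8 multiply out to the identity, so the circuit reduces to the remaining gates.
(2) |1> carries amplitude -sqrt(6)/4 + sqrt(2)/4 in the final state.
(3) The final state's coefficient on |0> equals sqrt(2)/4 + sqrt(6)/4.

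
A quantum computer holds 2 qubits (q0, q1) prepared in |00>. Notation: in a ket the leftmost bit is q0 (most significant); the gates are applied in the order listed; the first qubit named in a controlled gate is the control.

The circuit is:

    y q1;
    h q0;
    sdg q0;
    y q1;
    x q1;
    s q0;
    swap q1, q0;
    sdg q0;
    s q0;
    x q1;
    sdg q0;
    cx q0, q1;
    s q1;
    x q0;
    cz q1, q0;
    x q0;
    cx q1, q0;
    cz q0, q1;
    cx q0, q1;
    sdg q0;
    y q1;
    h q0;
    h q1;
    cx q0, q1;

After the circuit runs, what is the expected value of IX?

The expectation value of IX is 1.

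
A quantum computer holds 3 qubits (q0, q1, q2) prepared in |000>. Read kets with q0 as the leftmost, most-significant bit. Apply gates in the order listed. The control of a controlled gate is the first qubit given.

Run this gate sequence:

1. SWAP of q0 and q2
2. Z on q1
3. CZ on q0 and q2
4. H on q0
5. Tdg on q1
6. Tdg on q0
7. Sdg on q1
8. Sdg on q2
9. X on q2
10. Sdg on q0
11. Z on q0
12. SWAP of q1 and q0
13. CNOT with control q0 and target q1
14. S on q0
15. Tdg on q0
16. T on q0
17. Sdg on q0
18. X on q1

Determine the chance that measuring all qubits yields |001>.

Outcome |001> occurs with probability 1/2.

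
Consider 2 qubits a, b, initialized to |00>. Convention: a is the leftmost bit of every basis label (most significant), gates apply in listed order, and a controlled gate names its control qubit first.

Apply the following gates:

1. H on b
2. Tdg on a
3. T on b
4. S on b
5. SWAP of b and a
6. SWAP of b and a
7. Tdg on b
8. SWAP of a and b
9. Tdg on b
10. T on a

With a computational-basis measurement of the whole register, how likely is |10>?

Outcome |10> occurs with probability 1/2.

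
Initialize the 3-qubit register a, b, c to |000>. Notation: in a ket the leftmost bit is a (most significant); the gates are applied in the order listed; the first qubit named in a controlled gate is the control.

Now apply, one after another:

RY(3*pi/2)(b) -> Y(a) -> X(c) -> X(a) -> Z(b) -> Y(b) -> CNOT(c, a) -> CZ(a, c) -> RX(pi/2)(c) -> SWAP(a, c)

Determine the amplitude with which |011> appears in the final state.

The amplitude on |011> is I/2.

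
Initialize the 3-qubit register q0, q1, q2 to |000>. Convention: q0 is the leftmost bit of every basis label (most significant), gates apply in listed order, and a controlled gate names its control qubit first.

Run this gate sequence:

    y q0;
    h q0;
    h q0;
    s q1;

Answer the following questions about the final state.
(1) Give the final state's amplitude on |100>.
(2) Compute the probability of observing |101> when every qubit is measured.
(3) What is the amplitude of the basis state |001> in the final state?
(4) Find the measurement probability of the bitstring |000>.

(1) The amplitude on |100> is I.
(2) The probability of measuring |101> is 0.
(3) The final state's coefficient on |001> equals 0.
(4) A full measurement returns |000> with probability 0.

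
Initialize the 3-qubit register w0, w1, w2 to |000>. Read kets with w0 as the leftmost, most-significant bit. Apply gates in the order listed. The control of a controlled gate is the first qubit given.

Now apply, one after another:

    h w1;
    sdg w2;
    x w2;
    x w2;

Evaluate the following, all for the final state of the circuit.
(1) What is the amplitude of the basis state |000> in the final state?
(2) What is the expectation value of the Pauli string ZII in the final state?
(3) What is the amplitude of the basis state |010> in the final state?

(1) |000> carries amplitude sqrt(2)/2 in the final state. Key observation: gates 3-4 undo each other exactly, leaving only the rest of the circuit to track.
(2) The observable ZII averages to 1.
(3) The amplitude on |010> is sqrt(2)/2.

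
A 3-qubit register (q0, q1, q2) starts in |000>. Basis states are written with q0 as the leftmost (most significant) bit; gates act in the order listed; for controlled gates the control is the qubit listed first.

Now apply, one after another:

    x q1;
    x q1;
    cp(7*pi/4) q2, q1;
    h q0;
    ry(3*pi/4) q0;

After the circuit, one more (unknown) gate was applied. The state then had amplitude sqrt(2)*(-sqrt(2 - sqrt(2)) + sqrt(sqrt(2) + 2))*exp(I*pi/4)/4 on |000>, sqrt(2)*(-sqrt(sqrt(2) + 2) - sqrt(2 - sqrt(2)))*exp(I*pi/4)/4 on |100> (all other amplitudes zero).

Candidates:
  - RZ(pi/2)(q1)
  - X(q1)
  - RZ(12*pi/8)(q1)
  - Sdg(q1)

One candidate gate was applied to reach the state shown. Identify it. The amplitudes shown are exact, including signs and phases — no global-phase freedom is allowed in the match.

The unique candidate consistent with the amplitudes is RZ(12*pi/8)(q1). Key observation: the block from step 1 through step 2 cancels to the identity and can be dropped.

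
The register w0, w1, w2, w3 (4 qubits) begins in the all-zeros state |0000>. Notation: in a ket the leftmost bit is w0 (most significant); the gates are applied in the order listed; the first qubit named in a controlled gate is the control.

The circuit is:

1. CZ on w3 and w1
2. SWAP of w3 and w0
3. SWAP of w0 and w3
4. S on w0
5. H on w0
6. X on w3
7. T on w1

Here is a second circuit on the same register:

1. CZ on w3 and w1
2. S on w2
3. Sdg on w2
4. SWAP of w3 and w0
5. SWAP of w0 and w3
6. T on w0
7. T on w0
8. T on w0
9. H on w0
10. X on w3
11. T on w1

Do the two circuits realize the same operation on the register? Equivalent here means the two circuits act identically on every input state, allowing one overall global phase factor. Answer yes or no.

No, they are not equivalent — no single phase factor reconciles the two unitaries.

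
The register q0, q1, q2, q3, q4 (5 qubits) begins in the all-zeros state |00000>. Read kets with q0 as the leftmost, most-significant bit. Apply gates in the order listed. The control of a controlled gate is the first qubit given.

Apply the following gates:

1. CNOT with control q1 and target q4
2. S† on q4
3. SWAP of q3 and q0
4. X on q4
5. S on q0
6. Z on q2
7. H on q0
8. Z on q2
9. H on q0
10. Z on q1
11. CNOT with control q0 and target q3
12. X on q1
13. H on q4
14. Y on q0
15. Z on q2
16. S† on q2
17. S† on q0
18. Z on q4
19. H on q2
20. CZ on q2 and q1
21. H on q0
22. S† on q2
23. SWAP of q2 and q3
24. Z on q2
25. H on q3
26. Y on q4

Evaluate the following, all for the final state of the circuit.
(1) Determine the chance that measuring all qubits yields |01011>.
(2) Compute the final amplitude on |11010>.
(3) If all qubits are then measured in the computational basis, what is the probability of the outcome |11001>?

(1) The probability of measuring |01011> is 1/8.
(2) The amplitude on |11010> is 1/4 + I/4.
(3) The probability of measuring |11001> is 1/8.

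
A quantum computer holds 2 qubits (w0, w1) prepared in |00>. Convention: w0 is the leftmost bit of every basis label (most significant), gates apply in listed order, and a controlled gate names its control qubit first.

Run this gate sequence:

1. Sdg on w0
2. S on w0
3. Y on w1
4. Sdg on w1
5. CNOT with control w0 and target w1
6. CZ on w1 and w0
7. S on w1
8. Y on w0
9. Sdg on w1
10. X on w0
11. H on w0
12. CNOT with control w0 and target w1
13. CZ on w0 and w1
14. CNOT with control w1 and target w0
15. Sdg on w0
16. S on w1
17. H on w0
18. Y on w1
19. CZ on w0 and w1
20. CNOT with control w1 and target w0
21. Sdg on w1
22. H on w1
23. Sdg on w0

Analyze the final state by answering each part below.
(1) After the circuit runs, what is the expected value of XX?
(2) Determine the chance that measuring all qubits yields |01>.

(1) The expectation value of XX is 0.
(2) Outcome |01> occurs with probability 0.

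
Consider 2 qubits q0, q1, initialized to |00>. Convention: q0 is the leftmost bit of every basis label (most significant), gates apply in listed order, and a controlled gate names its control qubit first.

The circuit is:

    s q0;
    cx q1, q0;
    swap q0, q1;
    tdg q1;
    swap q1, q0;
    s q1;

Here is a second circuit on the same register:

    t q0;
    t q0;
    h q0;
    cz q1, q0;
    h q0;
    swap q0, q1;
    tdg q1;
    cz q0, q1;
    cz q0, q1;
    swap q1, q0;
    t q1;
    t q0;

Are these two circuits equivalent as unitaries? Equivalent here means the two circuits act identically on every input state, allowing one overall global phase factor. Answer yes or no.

No — the two circuits implement different unitaries, even allowing a global phase.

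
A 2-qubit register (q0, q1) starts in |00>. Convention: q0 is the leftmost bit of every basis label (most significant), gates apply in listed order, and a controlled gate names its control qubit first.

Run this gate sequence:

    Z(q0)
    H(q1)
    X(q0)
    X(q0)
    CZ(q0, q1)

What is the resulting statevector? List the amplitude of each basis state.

The final amplitudes are sqrt(2)/2 on |00>, sqrt(2)/2 on |01>, 0 on |10>, 0 on |11>.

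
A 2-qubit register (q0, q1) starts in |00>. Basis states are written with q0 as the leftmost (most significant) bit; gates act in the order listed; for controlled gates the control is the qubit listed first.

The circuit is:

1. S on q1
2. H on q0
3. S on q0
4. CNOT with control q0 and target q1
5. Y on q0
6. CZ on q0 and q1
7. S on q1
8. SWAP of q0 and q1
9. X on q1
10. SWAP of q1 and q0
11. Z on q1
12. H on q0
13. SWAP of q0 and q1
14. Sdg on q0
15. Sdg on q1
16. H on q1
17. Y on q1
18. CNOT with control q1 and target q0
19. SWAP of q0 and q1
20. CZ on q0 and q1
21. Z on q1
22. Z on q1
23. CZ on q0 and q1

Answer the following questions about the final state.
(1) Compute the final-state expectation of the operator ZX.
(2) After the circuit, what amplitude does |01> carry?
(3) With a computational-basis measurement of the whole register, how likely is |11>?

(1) The observable ZX averages to 1. Key observation: gates 20-23 undo each other exactly, leaving only the rest of the circuit to track.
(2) The final state's coefficient on |01> equals sqrt(2)*(1 + I)/4.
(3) Outcome |11> occurs with probability 1/4.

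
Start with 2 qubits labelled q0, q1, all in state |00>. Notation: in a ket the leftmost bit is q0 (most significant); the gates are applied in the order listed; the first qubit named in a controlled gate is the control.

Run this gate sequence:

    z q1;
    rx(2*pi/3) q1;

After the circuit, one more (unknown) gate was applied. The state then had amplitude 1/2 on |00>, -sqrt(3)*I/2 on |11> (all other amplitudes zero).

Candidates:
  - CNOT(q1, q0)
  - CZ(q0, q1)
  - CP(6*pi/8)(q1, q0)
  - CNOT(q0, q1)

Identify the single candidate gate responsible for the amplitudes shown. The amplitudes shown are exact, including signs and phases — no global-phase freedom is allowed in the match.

The applied gate was CNOT(q1, q0).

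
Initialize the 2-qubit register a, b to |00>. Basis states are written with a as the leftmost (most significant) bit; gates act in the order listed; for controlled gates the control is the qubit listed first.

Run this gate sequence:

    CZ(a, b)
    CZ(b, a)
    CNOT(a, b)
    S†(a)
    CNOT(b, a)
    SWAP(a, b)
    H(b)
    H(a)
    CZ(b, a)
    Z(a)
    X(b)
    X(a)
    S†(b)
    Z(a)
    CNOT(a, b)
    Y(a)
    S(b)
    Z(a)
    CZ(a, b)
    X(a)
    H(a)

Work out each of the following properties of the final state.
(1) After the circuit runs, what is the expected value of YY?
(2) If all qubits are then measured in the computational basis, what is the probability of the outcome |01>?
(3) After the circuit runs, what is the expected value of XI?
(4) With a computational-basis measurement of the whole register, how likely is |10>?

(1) In the final state, YY has expectation 0.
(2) Outcome |01> occurs with probability 1/4.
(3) In the final state, XI has expectation 0.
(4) Outcome |10> occurs with probability 1/4.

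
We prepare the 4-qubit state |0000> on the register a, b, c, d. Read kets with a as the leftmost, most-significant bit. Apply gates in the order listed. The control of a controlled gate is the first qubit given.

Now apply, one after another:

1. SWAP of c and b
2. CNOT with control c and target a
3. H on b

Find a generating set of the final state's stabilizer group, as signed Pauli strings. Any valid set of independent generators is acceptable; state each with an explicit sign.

One valid set of independent stabilizer generators is +IXII, +ZIII, +IIZI, +IIIZ (any independent generating set of the same group is equally correct).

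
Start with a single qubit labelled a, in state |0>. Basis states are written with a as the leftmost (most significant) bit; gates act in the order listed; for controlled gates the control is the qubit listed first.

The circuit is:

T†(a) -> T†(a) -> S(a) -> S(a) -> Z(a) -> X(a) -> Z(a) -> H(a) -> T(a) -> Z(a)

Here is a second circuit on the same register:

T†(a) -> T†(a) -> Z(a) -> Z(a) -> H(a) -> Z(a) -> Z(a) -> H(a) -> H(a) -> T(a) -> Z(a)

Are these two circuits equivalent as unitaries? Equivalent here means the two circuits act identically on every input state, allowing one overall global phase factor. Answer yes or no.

No — the two circuits implement different unitaries, even allowing a global phase.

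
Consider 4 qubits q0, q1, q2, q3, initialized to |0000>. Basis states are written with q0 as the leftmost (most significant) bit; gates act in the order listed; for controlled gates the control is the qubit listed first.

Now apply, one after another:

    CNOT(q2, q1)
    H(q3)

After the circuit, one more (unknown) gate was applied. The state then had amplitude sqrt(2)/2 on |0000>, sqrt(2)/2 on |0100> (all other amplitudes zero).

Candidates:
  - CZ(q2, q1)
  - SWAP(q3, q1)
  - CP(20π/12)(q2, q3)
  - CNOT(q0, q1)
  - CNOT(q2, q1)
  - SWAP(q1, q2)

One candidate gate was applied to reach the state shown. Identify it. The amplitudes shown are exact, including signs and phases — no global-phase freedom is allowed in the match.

It was SWAP(q3, q1) that produced the state shown.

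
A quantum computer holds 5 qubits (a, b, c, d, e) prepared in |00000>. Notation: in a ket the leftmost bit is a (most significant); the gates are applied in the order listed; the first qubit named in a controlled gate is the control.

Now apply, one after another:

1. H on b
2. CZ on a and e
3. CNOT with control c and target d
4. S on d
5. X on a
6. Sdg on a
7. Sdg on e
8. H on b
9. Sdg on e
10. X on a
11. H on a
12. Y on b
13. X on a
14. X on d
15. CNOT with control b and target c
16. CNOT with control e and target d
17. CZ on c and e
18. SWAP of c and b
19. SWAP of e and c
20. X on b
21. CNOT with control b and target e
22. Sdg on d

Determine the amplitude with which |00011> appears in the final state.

The amplitude on |00011> is -sqrt(2)*I/2.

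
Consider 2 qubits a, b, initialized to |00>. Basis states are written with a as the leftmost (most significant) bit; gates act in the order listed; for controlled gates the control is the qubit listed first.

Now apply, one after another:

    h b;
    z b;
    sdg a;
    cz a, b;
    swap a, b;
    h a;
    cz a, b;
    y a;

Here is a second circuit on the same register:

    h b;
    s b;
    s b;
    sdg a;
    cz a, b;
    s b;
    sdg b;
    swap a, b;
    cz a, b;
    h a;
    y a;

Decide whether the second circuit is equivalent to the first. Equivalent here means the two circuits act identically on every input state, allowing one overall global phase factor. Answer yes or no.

No: there is an input state on which the two circuits produce genuinely different outputs (not merely differing by a phase).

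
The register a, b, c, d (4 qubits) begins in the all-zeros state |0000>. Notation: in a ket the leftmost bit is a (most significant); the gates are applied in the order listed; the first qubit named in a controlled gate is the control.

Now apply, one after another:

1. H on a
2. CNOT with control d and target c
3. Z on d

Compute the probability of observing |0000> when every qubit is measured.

Outcome |0000> occurs with probability 1/2.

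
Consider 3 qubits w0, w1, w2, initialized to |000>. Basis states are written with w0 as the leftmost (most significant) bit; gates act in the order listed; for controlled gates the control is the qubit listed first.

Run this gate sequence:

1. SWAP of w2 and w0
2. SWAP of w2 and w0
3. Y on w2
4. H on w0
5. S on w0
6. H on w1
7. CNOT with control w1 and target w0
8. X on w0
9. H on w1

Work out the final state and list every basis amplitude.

The resulting statevector has amplitude 0 on |000>, sqrt(2)*(-1 + I)/4 on |001>, 0 on |010>, sqrt(2)*(-1 - I)/4 on |011>, 0 on |100>, sqrt(2)*(-1 + I)/4 on |101>, 0 on |110>, sqrt(2)*(1 + I)/4 on |111>. Key observation: the block from step 1 through step 2 cancels to the identity and can be dropped.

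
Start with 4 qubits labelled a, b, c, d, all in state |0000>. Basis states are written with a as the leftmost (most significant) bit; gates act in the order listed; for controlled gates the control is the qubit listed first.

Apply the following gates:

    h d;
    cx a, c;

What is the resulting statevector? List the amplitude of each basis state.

The resulting statevector has amplitude sqrt(2)/2 on |0000>, sqrt(2)/2 on |0001>, and 0 on every other basis state.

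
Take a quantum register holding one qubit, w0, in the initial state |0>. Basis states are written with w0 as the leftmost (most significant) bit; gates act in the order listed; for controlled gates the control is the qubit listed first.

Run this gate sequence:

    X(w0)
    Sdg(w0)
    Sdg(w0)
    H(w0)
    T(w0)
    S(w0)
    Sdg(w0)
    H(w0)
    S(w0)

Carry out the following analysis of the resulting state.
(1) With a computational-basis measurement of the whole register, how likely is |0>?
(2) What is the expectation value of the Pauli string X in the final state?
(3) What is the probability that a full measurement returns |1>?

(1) A full measurement returns |0> with probability 1/2 - sqrt(2)/4.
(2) The expectation value of X is -sqrt(2)/2.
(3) The probability of measuring |1> is sqrt(2)/4 + 1/2.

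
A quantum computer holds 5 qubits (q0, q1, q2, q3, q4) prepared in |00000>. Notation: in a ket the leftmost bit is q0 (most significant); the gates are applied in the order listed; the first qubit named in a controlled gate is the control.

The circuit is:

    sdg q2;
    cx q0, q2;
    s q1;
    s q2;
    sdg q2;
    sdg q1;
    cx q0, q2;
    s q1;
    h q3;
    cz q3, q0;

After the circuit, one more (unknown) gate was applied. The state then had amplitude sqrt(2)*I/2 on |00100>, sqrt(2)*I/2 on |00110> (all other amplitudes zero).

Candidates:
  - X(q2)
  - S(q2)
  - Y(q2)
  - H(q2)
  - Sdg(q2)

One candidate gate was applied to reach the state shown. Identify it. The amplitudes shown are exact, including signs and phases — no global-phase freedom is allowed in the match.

The unique candidate consistent with the amplitudes is Y(q2). Key observation: gates 2-7 undo each other exactly, leaving only the rest of the circuit to track.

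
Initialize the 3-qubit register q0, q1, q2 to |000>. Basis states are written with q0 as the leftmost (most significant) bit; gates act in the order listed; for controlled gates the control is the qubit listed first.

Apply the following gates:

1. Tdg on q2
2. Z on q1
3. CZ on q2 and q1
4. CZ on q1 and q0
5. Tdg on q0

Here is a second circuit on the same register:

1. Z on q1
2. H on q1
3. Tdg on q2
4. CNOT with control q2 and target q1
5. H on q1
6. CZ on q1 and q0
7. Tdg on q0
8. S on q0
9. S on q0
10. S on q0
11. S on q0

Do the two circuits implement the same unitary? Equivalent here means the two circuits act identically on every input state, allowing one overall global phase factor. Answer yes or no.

Yes: on every input state the two circuits agree up to one overall phase factor.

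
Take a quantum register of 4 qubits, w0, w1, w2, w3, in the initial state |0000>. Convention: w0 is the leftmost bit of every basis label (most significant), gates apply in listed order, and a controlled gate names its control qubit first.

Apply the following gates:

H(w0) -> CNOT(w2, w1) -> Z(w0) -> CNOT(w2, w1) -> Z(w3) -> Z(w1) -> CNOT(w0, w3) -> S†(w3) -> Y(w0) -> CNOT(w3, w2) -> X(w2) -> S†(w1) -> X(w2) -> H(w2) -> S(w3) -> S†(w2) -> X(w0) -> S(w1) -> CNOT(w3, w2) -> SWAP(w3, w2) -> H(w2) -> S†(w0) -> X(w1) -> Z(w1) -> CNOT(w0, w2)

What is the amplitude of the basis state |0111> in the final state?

|0111> carries amplitude -sqrt(2)/4 in the final state.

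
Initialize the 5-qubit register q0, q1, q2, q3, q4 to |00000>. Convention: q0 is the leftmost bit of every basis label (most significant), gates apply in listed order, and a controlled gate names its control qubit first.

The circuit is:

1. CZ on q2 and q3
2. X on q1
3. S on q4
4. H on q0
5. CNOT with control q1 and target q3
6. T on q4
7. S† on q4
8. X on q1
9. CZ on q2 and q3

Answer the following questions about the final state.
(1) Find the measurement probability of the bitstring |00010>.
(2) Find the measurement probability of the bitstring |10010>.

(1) Outcome |00010> occurs with probability 1/2.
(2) Outcome |10010> occurs with probability 1/2.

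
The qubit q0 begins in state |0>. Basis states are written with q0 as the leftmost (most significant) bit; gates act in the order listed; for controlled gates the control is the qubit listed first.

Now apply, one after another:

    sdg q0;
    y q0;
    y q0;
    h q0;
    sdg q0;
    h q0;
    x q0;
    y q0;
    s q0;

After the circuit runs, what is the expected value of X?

In the final state, X has expectation 1.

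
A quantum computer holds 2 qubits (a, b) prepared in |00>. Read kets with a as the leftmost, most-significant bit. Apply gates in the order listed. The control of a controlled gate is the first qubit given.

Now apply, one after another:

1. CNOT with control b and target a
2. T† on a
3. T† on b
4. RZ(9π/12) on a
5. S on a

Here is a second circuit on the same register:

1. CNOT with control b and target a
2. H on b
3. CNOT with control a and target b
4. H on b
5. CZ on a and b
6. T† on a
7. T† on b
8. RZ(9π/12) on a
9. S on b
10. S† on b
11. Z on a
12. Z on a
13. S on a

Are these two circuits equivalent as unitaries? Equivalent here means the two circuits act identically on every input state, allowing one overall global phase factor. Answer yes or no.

Yes — the two circuits implement the same unitary up to a global phase.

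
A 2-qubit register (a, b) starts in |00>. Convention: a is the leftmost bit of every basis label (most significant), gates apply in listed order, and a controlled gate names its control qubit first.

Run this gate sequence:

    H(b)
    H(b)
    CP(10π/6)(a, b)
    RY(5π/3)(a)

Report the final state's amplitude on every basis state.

After the circuit, the state carries amplitude -sqrt(3)/2 on |00>, 0 on |01>, 1/2 on |10>, 0 on |11>. Key observation: gates 1-2 undo each other exactly, leaving only the rest of the circuit to track.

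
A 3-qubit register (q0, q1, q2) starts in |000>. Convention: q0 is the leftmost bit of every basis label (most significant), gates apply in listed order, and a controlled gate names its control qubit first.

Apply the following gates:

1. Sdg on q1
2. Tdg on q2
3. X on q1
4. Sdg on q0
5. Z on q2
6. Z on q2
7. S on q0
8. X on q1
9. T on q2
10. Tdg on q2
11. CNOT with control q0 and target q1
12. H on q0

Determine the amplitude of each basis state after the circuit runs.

After the circuit, the state carries amplitude sqrt(2)/2 on |000>, sqrt(2)/2 on |100>, and 0 on every other basis state.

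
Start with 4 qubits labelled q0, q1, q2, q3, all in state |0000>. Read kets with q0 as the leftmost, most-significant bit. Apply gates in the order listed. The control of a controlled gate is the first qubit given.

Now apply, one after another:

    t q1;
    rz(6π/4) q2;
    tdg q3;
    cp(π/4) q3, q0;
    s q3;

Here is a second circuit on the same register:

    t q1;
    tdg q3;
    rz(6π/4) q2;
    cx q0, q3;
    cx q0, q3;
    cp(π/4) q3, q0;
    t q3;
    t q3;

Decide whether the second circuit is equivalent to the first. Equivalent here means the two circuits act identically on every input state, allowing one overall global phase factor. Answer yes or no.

Yes: on every input state the two circuits agree up to one overall phase factor.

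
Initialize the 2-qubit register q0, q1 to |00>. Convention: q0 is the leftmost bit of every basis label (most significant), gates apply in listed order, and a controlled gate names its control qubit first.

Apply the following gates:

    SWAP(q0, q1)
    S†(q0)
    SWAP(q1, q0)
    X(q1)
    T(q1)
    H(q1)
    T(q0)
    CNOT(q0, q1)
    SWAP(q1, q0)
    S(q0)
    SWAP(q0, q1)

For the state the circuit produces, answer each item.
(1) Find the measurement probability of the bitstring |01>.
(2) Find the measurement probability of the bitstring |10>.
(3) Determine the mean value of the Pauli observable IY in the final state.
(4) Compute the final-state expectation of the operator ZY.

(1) Outcome |01> occurs with probability 1/2.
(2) The probability of measuring |10> is 0.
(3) The observable IY averages to -1.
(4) The expectation value of ZY is -1.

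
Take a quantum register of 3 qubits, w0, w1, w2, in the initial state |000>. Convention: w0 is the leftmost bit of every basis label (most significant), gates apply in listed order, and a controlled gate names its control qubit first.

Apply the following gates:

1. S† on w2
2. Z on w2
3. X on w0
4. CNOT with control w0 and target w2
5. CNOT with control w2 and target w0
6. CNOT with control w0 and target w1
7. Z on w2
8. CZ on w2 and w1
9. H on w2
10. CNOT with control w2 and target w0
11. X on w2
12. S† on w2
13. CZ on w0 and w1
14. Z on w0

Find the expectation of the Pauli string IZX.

In the final state, IZX has expectation 0.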